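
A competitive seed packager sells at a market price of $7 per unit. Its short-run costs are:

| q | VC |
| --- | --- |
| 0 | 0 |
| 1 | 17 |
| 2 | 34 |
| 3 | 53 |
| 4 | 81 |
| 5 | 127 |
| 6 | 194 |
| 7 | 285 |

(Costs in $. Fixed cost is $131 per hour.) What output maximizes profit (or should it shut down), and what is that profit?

Tabulate TR − TC: q=0: -131; q=1: -141; q=2: -151; q=3: -163; q=4: -184; q=5: -223; q=6: -283; q=7: -367.
Profit is highest at q = 0. Equivalently, the lowest AVC in the table is 17/1 ≈ $17 at q = 1, and P = $7 falls below it — price never covers variable cost, so the firm shuts down and loses only its fixed cost.

q = 0 (shut down); profit = -$131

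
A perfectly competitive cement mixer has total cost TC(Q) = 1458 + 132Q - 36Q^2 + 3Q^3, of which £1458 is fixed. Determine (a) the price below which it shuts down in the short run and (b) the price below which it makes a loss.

AVC = 132 - 36Q + 3Q^2; minimized at Q = 6, giving min AVC = £24. That is the shutdown price.
ATC = 1458/Q + 132 - 36Q + 3Q^2. Setting dATC/dQ = −1458/Q^2 − 36 + 6Q = 0 gives Q = 9 (since 6·9^3 − 36·9^2 = 1458).
min ATC = 1458/9 + 132 − 36·9 + 3·9^2 = £213. That is the break-even price.
Between these two prices the firm operates at a loss; above £213 it earns a profit.

Shutdown price = £24; break-even price = £213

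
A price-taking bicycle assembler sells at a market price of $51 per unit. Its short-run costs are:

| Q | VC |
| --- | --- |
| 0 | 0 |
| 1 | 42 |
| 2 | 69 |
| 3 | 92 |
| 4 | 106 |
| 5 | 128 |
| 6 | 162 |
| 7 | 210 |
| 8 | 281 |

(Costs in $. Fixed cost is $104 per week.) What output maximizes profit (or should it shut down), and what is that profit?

Q = 7; profit = $43

Profit at each row (π = 51Q − TC): Q=0: -104; Q=1: -95; Q=2: -71; Q=3: -43; Q=4: -6; Q=5: 23; Q=6: 40; Q=7: 43; Q=8: 23.
Profit is maximized at Q = 7. AVC there is 210/7 = $30 ≤ P, so producing beats shutting down (which would give -$104).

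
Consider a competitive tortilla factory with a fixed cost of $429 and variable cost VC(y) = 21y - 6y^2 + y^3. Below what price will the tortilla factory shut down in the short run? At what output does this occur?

$12 per unit, at y = 3

The firm shuts down when price falls below the minimum of average variable cost. AVC = VC/y = 21 - 6y + y^2.
At the minimum of AVC, MC = AVC. MC = 21 - 12y + 3y^2; setting MC = AVC gives 2y^2 - 6y = 0, so y = 3. min AVC = 12.
So the shutdown price is $12.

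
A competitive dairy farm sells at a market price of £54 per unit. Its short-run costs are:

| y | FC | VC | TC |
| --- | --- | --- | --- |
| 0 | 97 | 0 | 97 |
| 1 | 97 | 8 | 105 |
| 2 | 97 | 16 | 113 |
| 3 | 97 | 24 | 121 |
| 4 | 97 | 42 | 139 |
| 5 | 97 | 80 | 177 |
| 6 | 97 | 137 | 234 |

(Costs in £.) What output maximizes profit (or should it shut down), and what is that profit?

Profit at each row (π = 54y − TC): y=0: -97; y=1: -51; y=2: -5; y=3: 41; y=4: 77; y=5: 93; y=6: 90.
Profit is maximized at y = 5. AVC there is 80/5 = £16 ≤ P, so producing beats shutting down (which would give -£97).

y = 5; profit = £93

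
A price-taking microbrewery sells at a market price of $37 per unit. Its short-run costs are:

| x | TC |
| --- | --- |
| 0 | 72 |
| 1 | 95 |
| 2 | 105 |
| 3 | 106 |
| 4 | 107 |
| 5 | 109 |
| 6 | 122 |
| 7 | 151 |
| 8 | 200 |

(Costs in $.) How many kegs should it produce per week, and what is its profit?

Profit at each row (π = 37x − TC): x=0: -72; x=1: -58; x=2: -31; x=3: 5; x=4: 41; x=5: 76; x=6: 100; x=7: 108; x=8: 96.
Profit is maximized at x = 7. AVC there is 79/7 = $11.29 ≤ P, so producing beats shutting down (which would give -$72).

x = 7; profit = $108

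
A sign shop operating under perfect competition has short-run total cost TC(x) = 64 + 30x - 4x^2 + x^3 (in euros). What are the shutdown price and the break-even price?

Shutdown price = €26; break-even price = €46

AVC = 30 - 4x + x^2; minimized at x = 2, giving min AVC = €26. That is the shutdown price.
ATC = 64/x + 30 - 4x + x^2. Setting dATC/dx = −64/x^2 − 4 + 2x = 0 gives x = 4 (since 2·4^3 − 4·4^2 = 64).
min ATC = 64/4 + 30 − 4·4 + 4^2 = €46. That is the break-even price.
For €26 ≤ P < €46 the firm produces at a loss; below €26 it shuts down.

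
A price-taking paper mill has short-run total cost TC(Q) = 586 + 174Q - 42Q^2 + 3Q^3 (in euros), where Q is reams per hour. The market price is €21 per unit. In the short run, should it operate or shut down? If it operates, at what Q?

Variable cost is VC = 174Q - 42Q^2 + 3Q^3, so AVC = VC/Q = 174 - 42Q + 3Q^2 and MC = dTC/dQ = 174 - 84Q + 9Q^2.
The AVC parabola has its vertex at Q = 42/6 = 7, where AVC = 174 - 42·7 + 3·7^2 = €27.
Since P = €21 < min AVC = €27, price fails to cover variable cost at any output.
Best response: produce nothing and absorb the €586 fixed cost.

Shut down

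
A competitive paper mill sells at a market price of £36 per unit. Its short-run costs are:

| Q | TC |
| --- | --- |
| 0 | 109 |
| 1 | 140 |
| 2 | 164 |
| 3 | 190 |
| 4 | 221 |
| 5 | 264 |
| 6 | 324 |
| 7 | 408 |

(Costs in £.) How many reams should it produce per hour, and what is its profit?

Profit at each row (π = 36Q − TC): Q=0: -109; Q=1: -104; Q=2: -92; Q=3: -82; Q=4: -77; Q=5: -84; Q=6: -108; Q=7: -156.
Profit is maximized at Q = 4. AVC there is 112/4 = £28 ≤ P, so producing beats shutting down (which would give -£109).

Q = 4; profit = -£77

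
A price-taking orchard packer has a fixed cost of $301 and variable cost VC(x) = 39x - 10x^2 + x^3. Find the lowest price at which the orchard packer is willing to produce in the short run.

The firm shuts down when price falls below the minimum of average variable cost. AVC = VC/x = 39 - 10x + x^2.
dAVC/dx = -10 + 2x = 0 gives x = 5. min AVC = 39 - 10·5 + 5^2 = 14.
For P < $14 the firm produces nothing.

$14 per unit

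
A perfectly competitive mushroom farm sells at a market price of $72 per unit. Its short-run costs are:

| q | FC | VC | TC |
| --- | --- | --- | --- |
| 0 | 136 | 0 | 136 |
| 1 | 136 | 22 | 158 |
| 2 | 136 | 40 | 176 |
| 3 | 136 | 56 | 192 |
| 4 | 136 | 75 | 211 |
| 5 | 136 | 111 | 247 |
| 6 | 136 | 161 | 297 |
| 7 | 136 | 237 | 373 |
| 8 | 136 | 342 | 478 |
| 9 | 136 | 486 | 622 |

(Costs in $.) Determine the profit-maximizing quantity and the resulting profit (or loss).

q = 6; profit = $135

Compute π = P·q − TC at each output: q=0: -136; q=1: -86; q=2: -32; q=3: 24; q=4: 77; q=5: 113; q=6: 135; q=7: 131; q=8: 98; q=9: 26.
Profit is maximized at q = 6. AVC there is 161/6 = $26.83 ≤ P, so producing beats shutting down (which would give -$136).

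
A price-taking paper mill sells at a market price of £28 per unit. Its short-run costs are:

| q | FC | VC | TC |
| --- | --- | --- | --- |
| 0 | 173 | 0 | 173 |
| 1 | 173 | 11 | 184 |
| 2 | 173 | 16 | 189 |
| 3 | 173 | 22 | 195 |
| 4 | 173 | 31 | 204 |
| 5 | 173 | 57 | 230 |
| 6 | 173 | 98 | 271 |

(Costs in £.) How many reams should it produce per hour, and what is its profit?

q = 5; profit = -£90

Tabulate TR − TC: q=0: -173; q=1: -156; q=2: -133; q=3: -111; q=4: -92; q=5: -90; q=6: -103.
Profit is maximized at q = 5. AVC there is 57/5 = £11.40 ≤ P, so producing beats shutting down (which would give -£173).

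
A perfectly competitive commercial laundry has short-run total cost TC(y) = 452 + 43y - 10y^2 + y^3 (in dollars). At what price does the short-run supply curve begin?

The firm shuts down when price falls below the minimum of average variable cost. AVC = VC/y = 43 - 10y + y^2.
At the minimum of AVC, MC = AVC. MC = 43 - 20y + 3y^2; setting MC = AVC gives 2y^2 - 10y = 0, so y = 5. min AVC = 18.
The firm shuts down for any P below $18.

$18 per unit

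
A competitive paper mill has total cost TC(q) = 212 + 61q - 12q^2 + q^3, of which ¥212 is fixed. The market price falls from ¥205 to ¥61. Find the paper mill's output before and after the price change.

Output falls from 12 to 8

AVC = 61 - 12q + q^2, minimized at q = 6 where min AVC = ¥25. MC = 61 - 24q + 3q^2.
With P = ¥205 above the shutdown price, P = MC gives q = 12.
At P = ¥61 ≥ min AVC, set P = MC: q = 8. The firm stays open but cuts output.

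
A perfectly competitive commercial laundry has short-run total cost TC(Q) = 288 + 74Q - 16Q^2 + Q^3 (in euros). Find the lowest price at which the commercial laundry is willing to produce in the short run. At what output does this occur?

€10 per unit, at Q = 8

The firm shuts down when price falls below the minimum of average variable cost. AVC = VC/Q = 74 - 16Q + Q^2.
At the minimum of AVC, MC = AVC. MC = 74 - 32Q + 3Q^2; setting MC = AVC gives 2Q^2 - 16Q = 0, so Q = 8. min AVC = 10.
So the shutdown price is €10.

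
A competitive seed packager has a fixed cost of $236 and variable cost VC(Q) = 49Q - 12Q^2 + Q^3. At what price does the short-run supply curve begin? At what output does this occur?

Short-run supply begins at min AVC. From VC = 49Q - 12Q^2 + Q^3, AVC = 49 - 12Q + Q^2.
At the minimum of AVC, MC = AVC. MC = 49 - 24Q + 3Q^2; setting MC = AVC gives 2Q^2 - 12Q = 0, so Q = 6. min AVC = 13.
The firm shuts down for any P below $13.

$13 per unit, at Q = 6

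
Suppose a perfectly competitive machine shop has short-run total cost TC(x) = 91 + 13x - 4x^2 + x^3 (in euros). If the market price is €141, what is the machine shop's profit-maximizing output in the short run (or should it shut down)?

Strip out fixed cost: VC = 13x - 4x^2 + x^3. Then AVC = 13 - 4x + x^2 and MC = 13 - 8x + 3x^2.
AVC is minimized where dAVC/dx = -4 + 2x = 0, at x = 2; min AVC = 13 - 4·2 + 2^2 = €9.
Because €141 ≥ €9, revenue can cover variable cost; the firm operates.
P = MC gives -128 - 8x + 3x^2 = 0, with roots -16/3 and 8. Take the larger (rising MC): x* = 8.
Check: AVC at x = 8 is €45 ≤ P, so revenue covers variable cost.
Profit = P·x − TC = 141·8 − 451 = €677.

Produce at x = 8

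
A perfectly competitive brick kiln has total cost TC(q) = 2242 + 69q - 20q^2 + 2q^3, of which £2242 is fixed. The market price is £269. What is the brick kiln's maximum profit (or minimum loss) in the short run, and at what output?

AVC = 69 - 20q + 2q^2; min AVC = £19 at q = 5. Since P = £269 ≥ min AVC, the firm produces.
MC = 69 - 40q + 6q^2. Setting P = MC and taking the root on the rising branch gives q* = 10.
TR = 269·10 = 2690. TC = 2242 + 690 = 2932. Profit = 2690 − 2932 = -£242.
By producing, the firm covers all variable cost plus £2000 of fixed cost; shutting down would lose the full £2242.

Profit = -£242 at q = 10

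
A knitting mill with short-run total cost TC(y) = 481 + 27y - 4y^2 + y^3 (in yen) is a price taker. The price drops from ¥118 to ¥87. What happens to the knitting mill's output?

Output falls from 7 to 6

MC = 27 - 8y + 3y^2; the shutdown threshold is min AVC = ¥23 (at y = 2).
At P = ¥118 ≥ min AVC, set P = MC on the rising branch: y = 7.
At P = ¥87 ≥ min AVC, set P = MC: y = 6. The firm stays open but cuts output.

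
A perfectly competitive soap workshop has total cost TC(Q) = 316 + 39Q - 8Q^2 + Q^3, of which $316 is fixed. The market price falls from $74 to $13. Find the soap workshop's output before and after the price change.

MC = 39 - 16Q + 3Q^2; the shutdown threshold is min AVC = $23 (at Q = 4).
At P = $74 ≥ min AVC, set P = MC on the rising branch: Q = 7.
At P = $13 < min AVC = $23, price no longer covers variable cost at any output, so the firm shuts down: Q = 0.

Output falls from 7 to 0 (the firm shuts down)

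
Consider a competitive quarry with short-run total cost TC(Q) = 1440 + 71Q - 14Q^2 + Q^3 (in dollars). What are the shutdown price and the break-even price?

Shutdown price = $22; break-even price = $167

Shutdown price = min AVC. AVC = 71 - 14Q + Q^2, with vertex at Q = 7 and minimum $22.
ATC = 1440/Q + 71 - 14Q + Q^2. Setting dATC/dQ = −1440/Q^2 − 14 + 2Q = 0 gives Q = 12 (since 2·12^3 − 14·12^2 = 1440).
min ATC = 1440/12 + 71 − 14·12 + 12^2 = $167. That is the break-even price.
For $22 ≤ P < $167 the firm produces at a loss; below $22 it shuts down.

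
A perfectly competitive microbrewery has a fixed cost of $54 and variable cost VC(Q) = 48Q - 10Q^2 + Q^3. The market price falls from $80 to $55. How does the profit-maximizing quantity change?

Output falls from 8 to 7

AVC = 48 - 10Q + Q^2, minimized at Q = 5 where min AVC = $23. MC = 48 - 20Q + 3Q^2.
At P = $80 ≥ min AVC, set P = MC on the rising branch: Q = 8.
At P = $55 ≥ min AVC, set P = MC: Q = 7. The firm stays open but cuts output.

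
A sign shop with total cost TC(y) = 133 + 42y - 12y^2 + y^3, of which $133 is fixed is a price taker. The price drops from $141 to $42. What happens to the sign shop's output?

Output falls from 11 to 8

AVC = 42 - 12y + y^2, minimized at y = 6 where min AVC = $6. MC = 42 - 24y + 3y^2.
With P = $141 above the shutdown price, P = MC gives y = 11.
At P = $42 ≥ min AVC, set P = MC: y = 8. The firm stays open but cuts output.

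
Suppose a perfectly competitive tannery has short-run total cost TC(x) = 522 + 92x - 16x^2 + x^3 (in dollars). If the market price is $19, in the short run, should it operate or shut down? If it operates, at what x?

Shut down

Strip out fixed cost: VC = 92x - 16x^2 + x^3. Then AVC = 92 - 16x + x^2 and MC = 92 - 32x + 3x^2.
The AVC parabola has its vertex at x = 16/2 = 8, where AVC = 92 - 16·8 + 8^2 = $28.
P = $19 lies below min AVC = $28; no output level covers variable cost.
The firm minimizes its loss by shutting down and losing only its fixed cost of $522.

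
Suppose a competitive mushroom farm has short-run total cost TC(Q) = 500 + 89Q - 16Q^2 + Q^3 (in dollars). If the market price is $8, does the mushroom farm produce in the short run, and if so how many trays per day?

Shut down

Strip out fixed cost: VC = 89Q - 16Q^2 + Q^3. Then AVC = 89 - 16Q + Q^2 and MC = 89 - 32Q + 3Q^2.
AVC hits its minimum where MC = AVC, at Q = 8, giving min AVC = 89 - 16·8 + 8^2 = $25.
Since P = $8 < min AVC = $25, price fails to cover variable cost at any output.
The firm minimizes its loss by shutting down and losing only its fixed cost of $500.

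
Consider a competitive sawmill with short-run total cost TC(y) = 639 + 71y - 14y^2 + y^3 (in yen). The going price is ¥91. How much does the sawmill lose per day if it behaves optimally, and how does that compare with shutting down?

AVC = 71 - 14y + y^2; min AVC = ¥22 at y = 7. Since P = ¥91 ≥ min AVC, the firm produces.
With MC = 71 - 28y + 3y^2, P = MC on the upward-sloping part at y* = 10.
TR = 91·10 = 910. TC = 639 + 310 = 949. Profit = 910 − 949 = -¥39.
By producing, the firm covers all variable cost plus ¥600 of fixed cost; shutting down would lose the full ¥639.

Profit = -¥39 at y = 10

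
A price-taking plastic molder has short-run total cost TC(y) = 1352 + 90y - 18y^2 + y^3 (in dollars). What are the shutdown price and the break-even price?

Shutdown price = $9; break-even price = $129

Shutdown price = min AVC. AVC = 90 - 18y + y^2, with vertex at y = 9 and minimum $9.
ATC = 1352/y + 90 - 18y + y^2. Setting dATC/dy = −1352/y^2 − 18 + 2y = 0 gives y = 13 (since 2·13^3 − 18·13^2 = 1352).
min ATC = 1352/13 + 90 − 18·13 + 13^2 = $129. That is the break-even price.
For $9 ≤ P < $129 the firm produces at a loss; below $9 it shuts down.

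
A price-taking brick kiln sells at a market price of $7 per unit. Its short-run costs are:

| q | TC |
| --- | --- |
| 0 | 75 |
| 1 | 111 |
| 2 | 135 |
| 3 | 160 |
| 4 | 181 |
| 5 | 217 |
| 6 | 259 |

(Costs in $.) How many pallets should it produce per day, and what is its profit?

Tabulate TR − TC: q=0: -75; q=1: -104; q=2: -121; q=3: -139; q=4: -153; q=5: -182; q=6: -217.
Profit is highest at q = 0. Equivalently, the lowest AVC in the table is 106/4 ≈ $26.50 at q = 4, and P = $7 falls below it — price never covers variable cost, so the firm shuts down and loses only its fixed cost.

q = 0 (shut down); profit = -$75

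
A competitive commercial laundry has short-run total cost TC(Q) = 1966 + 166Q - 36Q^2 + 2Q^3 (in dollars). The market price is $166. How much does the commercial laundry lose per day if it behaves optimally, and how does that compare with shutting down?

AVC = 166 - 36Q + 2Q^2 has its minimum $4 at Q = 9; price $166 clears that bar, so the firm operates.
With MC = 166 - 72Q + 6Q^2, P = MC on the upward-sloping part at Q* = 12.
TR = 166·12 = 1992. TC = 1966 + 264 = 2230. Profit = 1992 − 2230 = -$238.
That loss of $238 beats the $1966 the firm would lose by shutting down; producing recovers $1728 of fixed cost.

Profit = -$238 at Q = 12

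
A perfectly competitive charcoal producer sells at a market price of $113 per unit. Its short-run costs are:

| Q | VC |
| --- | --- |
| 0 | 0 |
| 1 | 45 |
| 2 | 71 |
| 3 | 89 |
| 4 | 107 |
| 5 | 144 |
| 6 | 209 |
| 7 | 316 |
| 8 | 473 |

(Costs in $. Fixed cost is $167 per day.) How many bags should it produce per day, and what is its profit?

Profit at each row (π = 113Q − TC): Q=0: -167; Q=1: -99; Q=2: -12; Q=3: 83; Q=4: 178; Q=5: 254; Q=6: 302; Q=7: 308; Q=8: 264.
Profit is maximized at Q = 7. AVC there is 316/7 = $45.14 ≤ P, so producing beats shutting down (which would give -$167).

Q = 7; profit = $308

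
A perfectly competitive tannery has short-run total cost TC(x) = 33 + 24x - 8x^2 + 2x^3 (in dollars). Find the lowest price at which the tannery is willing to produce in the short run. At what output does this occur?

$16 per unit, at x = 2

Short-run supply begins at min AVC. From VC = 24x - 8x^2 + 2x^3, AVC = 24 - 8x + 2x^2.
dAVC/dx = -8 + 4x = 0 gives x = 2. min AVC = 24 - 8·2 + 2·2^2 = 16.
The firm shuts down for any P below $16.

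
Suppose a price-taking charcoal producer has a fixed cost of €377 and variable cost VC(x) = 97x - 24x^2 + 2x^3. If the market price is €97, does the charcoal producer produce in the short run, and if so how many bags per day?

Produce at x = 8

Variable cost is VC = 97x - 24x^2 + 2x^3, so AVC = VC/x = 97 - 24x + 2x^2 and MC = dTC/dx = 97 - 48x + 6x^2.
AVC is minimized where dAVC/dx = -24 + 4x = 0, at x = 6; min AVC = 97 - 24·6 + 2·6^2 = €25.
P = €97 exceeds min AVC = €25, so the firm stays open.
Set P = MC: 97 = 97 - 48x + 6x^2 → -48x + 6x^2 = 0. The roots are x = 0 and x = 8; the profit-maximizing output is on the rising part of MC, so x* = 8.
Check: AVC at x = 8 is €33 ≤ P, so revenue covers variable cost.
Profit = P·x − TC = 97·8 − 641 = €135.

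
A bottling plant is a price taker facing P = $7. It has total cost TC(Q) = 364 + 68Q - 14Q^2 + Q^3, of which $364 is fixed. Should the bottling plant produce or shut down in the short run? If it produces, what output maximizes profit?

Shut down

Strip out fixed cost: VC = 68Q - 14Q^2 + Q^3. Then AVC = 68 - 14Q + Q^2 and MC = 68 - 28Q + 3Q^2.
AVC is minimized where dAVC/dQ = -14 + 2Q = 0, at Q = 7; min AVC = 68 - 14·7 + 7^2 = $19.
Since P = $7 < min AVC = $19, price fails to cover variable cost at any output.
The firm minimizes its loss by shutting down and losing only its fixed cost of $364.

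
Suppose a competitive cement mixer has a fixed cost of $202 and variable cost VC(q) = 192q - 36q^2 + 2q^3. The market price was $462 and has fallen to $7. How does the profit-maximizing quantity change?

Output falls from 15 to 0 (the firm shuts down)

AVC = 192 - 36q + 2q^2, minimized at q = 9 where min AVC = $30. MC = 192 - 72q + 6q^2.
At P = $462 ≥ min AVC, set P = MC on the rising branch: q = 15.
At P = $7 < min AVC = $30, price no longer covers variable cost at any output, so the firm shuts down: q = 0.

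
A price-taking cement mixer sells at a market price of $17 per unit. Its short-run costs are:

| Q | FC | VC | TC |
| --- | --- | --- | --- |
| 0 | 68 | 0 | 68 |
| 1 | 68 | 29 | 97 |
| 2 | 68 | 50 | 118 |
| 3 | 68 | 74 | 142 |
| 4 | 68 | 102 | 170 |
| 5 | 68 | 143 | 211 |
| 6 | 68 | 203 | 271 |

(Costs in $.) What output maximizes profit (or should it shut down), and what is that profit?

Compute π = P·Q − TC at each output: Q=0: -68; Q=1: -80; Q=2: -84; Q=3: -91; Q=4: -102; Q=5: -126; Q=6: -169.
Profit is highest at Q = 0. Equivalently, the lowest AVC in the table is 74/3 ≈ $24.67 at Q = 3, and P = $17 falls below it — price never covers variable cost, so the firm shuts down and loses only its fixed cost.

Q = 0 (shut down); profit = -$68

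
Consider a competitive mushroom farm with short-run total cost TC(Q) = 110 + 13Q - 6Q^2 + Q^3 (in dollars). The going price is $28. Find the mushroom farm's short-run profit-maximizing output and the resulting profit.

Profit = -$10 at Q = 5

AVC = 13 - 6Q + Q^2 has its minimum $4 at Q = 3; price $28 clears that bar, so the firm operates.
With MC = 13 - 12Q + 3Q^2, P = MC on the upward-sloping part at Q* = 5.
TR = 28·5 = 140. TC = 110 + 40 = 150. Profit = 140 − 150 = -$10.
That loss of $10 beats the $110 the firm would lose by shutting down; producing recovers $100 of fixed cost.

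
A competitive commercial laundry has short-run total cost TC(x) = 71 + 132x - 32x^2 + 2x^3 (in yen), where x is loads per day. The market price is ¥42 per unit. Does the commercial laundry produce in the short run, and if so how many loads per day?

Strip out fixed cost: VC = 132x - 32x^2 + 2x^3. Then AVC = 132 - 32x + 2x^2 and MC = 132 - 64x + 6x^2.
The AVC parabola has its vertex at x = 32/4 = 8, where AVC = 132 - 32·8 + 2·8^2 = ¥4.
P = ¥42 exceeds min AVC = ¥4, so the firm stays open.
P = MC gives 90 - 64x + 6x^2 = 0, with roots 5/3 and 9. Take the larger (rising MC): x* = 9.
Check: AVC at x = 9 is ¥6 ≤ P, so revenue covers variable cost.
Profit = P·x − TC = 42·9 − 125 = ¥253.

Produce at x = 9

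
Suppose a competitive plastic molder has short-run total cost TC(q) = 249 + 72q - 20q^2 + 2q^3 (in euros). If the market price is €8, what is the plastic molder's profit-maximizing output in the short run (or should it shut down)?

Shut down

From TC, MC = TC'(q) = 72 - 40q + 6q^2 and AVC = VC/q = 72 - 20q + 2q^2.
AVC hits its minimum where MC = AVC, at q = 5, giving min AVC = 72 - 20·5 + 2·5^2 = €22.
With P < min AVC (€8 < €22), every unit sold adds to the loss.
Shutting down limits the loss to fixed cost, €249.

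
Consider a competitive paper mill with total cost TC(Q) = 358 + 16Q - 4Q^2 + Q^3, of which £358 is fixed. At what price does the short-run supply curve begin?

£12 per unit

The firm shuts down when price falls below the minimum of average variable cost. AVC = VC/Q = 16 - 4Q + Q^2.
dAVC/dQ = -4 + 2Q = 0 gives Q = 2. min AVC = 16 - 4·2 + 2^2 = 12.
For P < £12 the firm produces nothing.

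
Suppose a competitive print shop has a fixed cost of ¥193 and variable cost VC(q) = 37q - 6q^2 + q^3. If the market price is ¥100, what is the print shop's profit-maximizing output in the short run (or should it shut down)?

From TC, MC = TC'(q) = 37 - 12q + 3q^2 and AVC = VC/q = 37 - 6q + q^2.
AVC is minimized where dAVC/dq = -6 + 2q = 0, at q = 3; min AVC = 37 - 6·3 + 3^2 = ¥28.
P = ¥100 exceeds min AVC = ¥28, so the firm stays open.
Set P = MC: 100 = 37 - 12q + 3q^2 → -63 - 12q + 3q^2 = 0. The roots are q = -3 and q = 7; the profit-maximizing output is on the rising part of MC, so q* = 7.
Check: AVC at q = 7 is ¥44 ≤ P, so revenue covers variable cost.
Profit = P·q − TC = 100·7 − 501 = ¥199.

Produce at q = 7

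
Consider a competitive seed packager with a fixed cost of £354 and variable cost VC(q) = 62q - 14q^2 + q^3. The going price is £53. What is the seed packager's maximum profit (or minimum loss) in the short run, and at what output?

AVC = 62 - 14q + q^2; min AVC = £13 at q = 7. Since P = £53 ≥ min AVC, the firm produces.
MC = 62 - 28q + 3q^2. Setting P = MC and taking the root on the rising branch gives q* = 9.
TR = 53·9 = 477. TC = 354 + 153 = 507. Profit = 477 − 507 = -£30.
That loss of £30 beats the £354 the firm would lose by shutting down; producing recovers £324 of fixed cost.

Profit = -£30 at q = 9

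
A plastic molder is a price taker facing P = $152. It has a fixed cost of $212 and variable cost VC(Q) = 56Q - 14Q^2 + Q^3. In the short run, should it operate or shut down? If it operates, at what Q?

Produce at Q = 12

Variable cost is VC = 56Q - 14Q^2 + Q^3, so AVC = VC/Q = 56 - 14Q + Q^2 and MC = dTC/dQ = 56 - 28Q + 3Q^2.
AVC is minimized where dAVC/dQ = -14 + 2Q = 0, at Q = 7; min AVC = 56 - 14·7 + 7^2 = $7.
Since P = $152 ≥ min AVC = $7, price covers variable cost and the firm should produce.
P = MC gives -96 - 28Q + 3Q^2 = 0, with roots -8/3 and 12. Take the larger (rising MC): Q* = 12.
Check: AVC at Q = 12 is $32 ≤ P, so revenue covers variable cost.
Profit = P·Q − TC = 152·12 − 596 = $1228.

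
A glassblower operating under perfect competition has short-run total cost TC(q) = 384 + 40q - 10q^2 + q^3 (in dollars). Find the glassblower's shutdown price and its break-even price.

Shutdown price = min AVC. AVC = 40 - 10q + q^2, with vertex at q = 5 and minimum $15.
ATC = 384/q + 40 - 10q + q^2. Setting dATC/dq = −384/q^2 − 10 + 2q = 0 gives q = 8 (since 2·8^3 − 10·8^2 = 384).
min ATC = 384/8 + 40 − 10·8 + 8^2 = $72. That is the break-even price.
For $15 ≤ P < $72 the firm produces at a loss; below $15 it shuts down.

Shutdown price = $15; break-even price = $72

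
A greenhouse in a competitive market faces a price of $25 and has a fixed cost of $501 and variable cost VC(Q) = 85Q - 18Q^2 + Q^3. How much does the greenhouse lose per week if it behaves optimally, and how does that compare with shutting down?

Profit = -$301 at Q = 10

AVC = 85 - 18Q + Q^2; min AVC = $4 at Q = 9. Since P = $25 ≥ min AVC, the firm produces.
With MC = 85 - 36Q + 3Q^2, P = MC on the upward-sloping part at Q* = 10.
TR = 25·10 = 250. TC = 501 + 50 = 551. Profit = 250 − 551 = -$301.
By producing, the firm covers all variable cost plus $200 of fixed cost; shutting down would lose the full $501.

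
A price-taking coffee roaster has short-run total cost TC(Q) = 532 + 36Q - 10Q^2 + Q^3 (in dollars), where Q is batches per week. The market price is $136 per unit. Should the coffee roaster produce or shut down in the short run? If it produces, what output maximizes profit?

Produce at Q = 10

From TC, MC = TC'(Q) = 36 - 20Q + 3Q^2 and AVC = VC/Q = 36 - 10Q + Q^2.
The AVC parabola has its vertex at Q = 10/2 = 5, where AVC = 36 - 10·5 + 5^2 = $11.
Because $136 ≥ $11, revenue can cover variable cost; the firm operates.
Set P = MC: 136 = 36 - 20Q + 3Q^2 → -100 - 20Q + 3Q^2 = 0. The roots are Q = -10/3 and Q = 10; the profit-maximizing output is on the rising part of MC, so Q* = 10.
Check: AVC at Q = 10 is $36 ≤ P, so revenue covers variable cost.
Profit = P·Q − TC = 136·10 − 892 = $468.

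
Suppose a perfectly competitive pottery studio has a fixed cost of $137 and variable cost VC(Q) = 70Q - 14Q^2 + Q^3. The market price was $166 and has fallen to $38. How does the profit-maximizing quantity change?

Output falls from 12 to 8

MC = 70 - 28Q + 3Q^2; the shutdown threshold is min AVC = $21 (at Q = 7).
With P = $166 above the shutdown price, P = MC gives Q = 12.
At P = $38 ≥ min AVC, set P = MC: Q = 8. The firm stays open but cuts output.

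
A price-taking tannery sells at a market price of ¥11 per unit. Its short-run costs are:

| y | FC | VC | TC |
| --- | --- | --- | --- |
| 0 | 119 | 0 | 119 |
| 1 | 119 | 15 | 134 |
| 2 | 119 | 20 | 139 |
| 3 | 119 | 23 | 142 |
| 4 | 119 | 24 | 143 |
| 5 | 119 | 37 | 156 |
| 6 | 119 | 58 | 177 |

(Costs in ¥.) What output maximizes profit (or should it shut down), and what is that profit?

y = 4; profit = -¥99

Compute π = P·y − TC at each output: y=0: -119; y=1: -123; y=2: -117; y=3: -109; y=4: -99; y=5: -101; y=6: -111.
Profit is maximized at y = 4. AVC there is 24/4 = ¥6 ≤ P, so producing beats shutting down (which would give -¥119).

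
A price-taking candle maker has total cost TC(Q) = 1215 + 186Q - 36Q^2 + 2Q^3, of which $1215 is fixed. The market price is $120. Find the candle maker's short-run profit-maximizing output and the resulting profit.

AVC = 186 - 36Q + 2Q^2 has its minimum $24 at Q = 9; price $120 clears that bar, so the firm operates.
MC = 186 - 72Q + 6Q^2. Setting P = MC and taking the root on the rising branch gives Q* = 11.
TR = 120·11 = 1320. TC = 1215 + 352 = 1567. Profit = 1320 − 1567 = -$247.
Shutting down would mean losing the fixed cost of $1215, so operating at a loss of $247 is better by $968.

Profit = -$247 at Q = 11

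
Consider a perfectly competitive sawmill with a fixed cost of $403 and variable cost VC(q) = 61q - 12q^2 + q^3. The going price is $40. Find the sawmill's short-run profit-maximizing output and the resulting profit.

AVC = 61 - 12q + q^2; min AVC = $25 at q = 6. Since P = $40 ≥ min AVC, the firm produces.
With MC = 61 - 24q + 3q^2, P = MC on the upward-sloping part at q* = 7.
TR = 40·7 = 280. TC = 403 + 182 = 585. Profit = 280 − 585 = -$305.
Shutting down would mean losing the fixed cost of $403, so operating at a loss of $305 is better by $98.

Profit = -$305 at q = 7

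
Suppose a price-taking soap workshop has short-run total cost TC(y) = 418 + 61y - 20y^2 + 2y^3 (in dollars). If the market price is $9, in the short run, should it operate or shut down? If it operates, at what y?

Strip out fixed cost: VC = 61y - 20y^2 + 2y^3. Then AVC = 61 - 20y + 2y^2 and MC = 61 - 40y + 6y^2.
AVC hits its minimum where MC = AVC, at y = 5, giving min AVC = 61 - 20·5 + 2·5^2 = $11.
With P < min AVC ($9 < $11), every unit sold adds to the loss.
The firm minimizes its loss by shutting down and losing only its fixed cost of $418.

Shut down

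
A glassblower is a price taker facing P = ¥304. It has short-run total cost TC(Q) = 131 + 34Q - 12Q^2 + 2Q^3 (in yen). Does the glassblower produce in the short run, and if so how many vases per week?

Produce at Q = 9

Strip out fixed cost: VC = 34Q - 12Q^2 + 2Q^3. Then AVC = 34 - 12Q + 2Q^2 and MC = 34 - 24Q + 6Q^2.
The AVC parabola has its vertex at Q = 12/4 = 3, where AVC = 34 - 12·3 + 2·3^2 = ¥16.
Because ¥304 ≥ ¥16, revenue can cover variable cost; the firm operates.
Solving P = MC: -270 - 24Q + 6Q^2 = 0 ⇒ Q = -5 or 9. On the upward-sloping branch, Q* = 9.
Check: AVC at Q = 9 is ¥88 ≤ P, so revenue covers variable cost.
Profit = P·Q − TC = 304·9 − 923 = ¥1813.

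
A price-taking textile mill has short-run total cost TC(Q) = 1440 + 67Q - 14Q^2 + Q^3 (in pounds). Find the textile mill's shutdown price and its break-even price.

Shutdown price = £18; break-even price = £163

Shutdown price = min AVC. AVC = 67 - 14Q + Q^2, with vertex at Q = 7 and minimum £18.
ATC = 1440/Q + 67 - 14Q + Q^2. Setting dATC/dQ = −1440/Q^2 − 14 + 2Q = 0 gives Q = 12 (since 2·12^3 − 14·12^2 = 1440).
min ATC = 1440/12 + 67 − 14·12 + 12^2 = £163. That is the break-even price.
Between these two prices the firm operates at a loss; above £163 it earns a profit.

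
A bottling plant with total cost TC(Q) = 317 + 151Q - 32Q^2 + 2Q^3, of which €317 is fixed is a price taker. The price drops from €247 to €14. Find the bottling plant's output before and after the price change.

AVC = 151 - 32Q + 2Q^2, minimized at Q = 8 where min AVC = €23. MC = 151 - 64Q + 6Q^2.
With P = €247 above the shutdown price, P = MC gives Q = 12.
At P = €14 < min AVC = €23, price no longer covers variable cost at any output, so the firm shuts down: Q = 0.

Output falls from 12 to 0 (the firm shuts down)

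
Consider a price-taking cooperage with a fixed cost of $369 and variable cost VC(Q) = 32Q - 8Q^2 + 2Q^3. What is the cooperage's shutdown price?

$24 per unit

The firm shuts down when price falls below the minimum of average variable cost. AVC = VC/Q = 32 - 8Q + 2Q^2.
dAVC/dQ = -8 + 4Q = 0 gives Q = 2. min AVC = 32 - 8·2 + 2·2^2 = 24.
The firm shuts down for any P below $24.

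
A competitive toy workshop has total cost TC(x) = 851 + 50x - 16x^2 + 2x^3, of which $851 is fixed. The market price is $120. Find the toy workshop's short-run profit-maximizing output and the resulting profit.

Profit = -$263 at x = 7

AVC = 50 - 16x + 2x^2 has its minimum $18 at x = 4; price $120 clears that bar, so the firm operates.
With MC = 50 - 32x + 6x^2, P = MC on the upward-sloping part at x* = 7.
TR = 120·7 = 840. TC = 851 + 252 = 1103. Profit = 840 − 1103 = -$263.
Shutting down would mean losing the fixed cost of $851, so operating at a loss of $263 is better by $588.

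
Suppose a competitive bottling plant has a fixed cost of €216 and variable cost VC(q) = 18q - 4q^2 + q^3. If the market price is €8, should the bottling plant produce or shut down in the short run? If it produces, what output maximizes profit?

Variable cost is VC = 18q - 4q^2 + q^3, so AVC = VC/q = 18 - 4q + q^2 and MC = dTC/dq = 18 - 8q + 3q^2.
The AVC parabola has its vertex at q = 4/2 = 2, where AVC = 18 - 4·2 + 2^2 = €14.
P = €8 lies below min AVC = €14; no output level covers variable cost.
Shutting down limits the loss to fixed cost, €216.

Shut down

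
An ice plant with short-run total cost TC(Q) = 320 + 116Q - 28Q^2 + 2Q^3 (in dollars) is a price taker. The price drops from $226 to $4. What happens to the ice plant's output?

Output falls from 11 to 0 (the firm shuts down)

MC = 116 - 56Q + 6Q^2; the shutdown threshold is min AVC = $18 (at Q = 7).
With P = $226 above the shutdown price, P = MC gives Q = 11.
At P = $4 < min AVC = $18, price no longer covers variable cost at any output, so the firm shuts down: Q = 0.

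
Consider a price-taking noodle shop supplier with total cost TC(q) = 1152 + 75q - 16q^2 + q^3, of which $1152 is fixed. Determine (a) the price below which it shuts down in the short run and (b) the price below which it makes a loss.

Shutdown price = min AVC. AVC = 75 - 16q + q^2, with vertex at q = 8 and minimum $11.
ATC = 1152/q + 75 - 16q + q^2. Setting dATC/dq = −1152/q^2 − 16 + 2q = 0 gives q = 12 (since 2·12^3 − 16·12^2 = 1152).
min ATC = 1152/12 + 75 − 16·12 + 12^2 = $123. That is the break-even price.
Between these two prices the firm operates at a loss; above $123 it earns a profit.

Shutdown price = $11; break-even price = $123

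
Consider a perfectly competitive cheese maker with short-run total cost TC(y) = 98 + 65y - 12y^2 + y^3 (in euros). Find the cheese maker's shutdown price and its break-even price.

Shutdown price = min AVC. AVC = 65 - 12y + y^2, with vertex at y = 6 and minimum €29.
ATC = 98/y + 65 - 12y + y^2. Setting dATC/dy = −98/y^2 − 12 + 2y = 0 gives y = 7 (since 2·7^3 − 12·7^2 = 98).
min ATC = 98/7 + 65 − 12·7 + 7^2 = €44. That is the break-even price.
Between these two prices the firm operates at a loss; above €44 it earns a profit.

Shutdown price = €29; break-even price = €44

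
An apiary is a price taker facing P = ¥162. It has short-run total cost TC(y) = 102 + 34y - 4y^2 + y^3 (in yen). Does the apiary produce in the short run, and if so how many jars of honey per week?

From TC, MC = TC'(y) = 34 - 8y + 3y^2 and AVC = VC/y = 34 - 4y + y^2.
The AVC parabola has its vertex at y = 4/2 = 2, where AVC = 34 - 4·2 + 2^2 = ¥30.
Because ¥162 ≥ ¥30, revenue can cover variable cost; the firm operates.
Solving P = MC: -128 - 8y + 3y^2 = 0 ⇒ y = -16/3 or 8. On the upward-sloping branch, y* = 8.
Check: AVC at y = 8 is ¥66 ≤ P, so revenue covers variable cost.
Profit = P·y − TC = 162·8 − 630 = ¥666.

Produce at y = 8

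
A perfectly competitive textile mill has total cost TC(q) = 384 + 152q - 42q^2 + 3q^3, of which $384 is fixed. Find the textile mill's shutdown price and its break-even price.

Shutdown price = $5; break-even price = $56

AVC = 152 - 42q + 3q^2; minimized at q = 7, giving min AVC = $5. That is the shutdown price.
ATC = 384/q + 152 - 42q + 3q^2. Setting dATC/dq = −384/q^2 − 42 + 6q = 0 gives q = 8 (since 6·8^3 − 42·8^2 = 384).
min ATC = 384/8 + 152 − 42·8 + 3·8^2 = $56. That is the break-even price.
For $5 ≤ P < $56 the firm produces at a loss; below $5 it shuts down.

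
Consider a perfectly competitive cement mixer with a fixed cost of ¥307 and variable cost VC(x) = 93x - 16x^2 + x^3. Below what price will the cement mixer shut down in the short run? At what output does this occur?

¥29 per unit, at x = 8

The firm shuts down when price falls below the minimum of average variable cost. AVC = VC/x = 93 - 16x + x^2.
At the minimum of AVC, MC = AVC. MC = 93 - 32x + 3x^2; setting MC = AVC gives 2x^2 - 16x = 0, so x = 8. min AVC = 29.
So the shutdown price is ¥29.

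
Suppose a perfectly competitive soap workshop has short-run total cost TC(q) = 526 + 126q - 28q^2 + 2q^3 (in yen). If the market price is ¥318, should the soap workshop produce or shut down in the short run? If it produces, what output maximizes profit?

Produce at q = 12

Strip out fixed cost: VC = 126q - 28q^2 + 2q^3. Then AVC = 126 - 28q + 2q^2 and MC = 126 - 56q + 6q^2.
AVC is minimized where dAVC/dq = -28 + 4q = 0, at q = 7; min AVC = 126 - 28·7 + 2·7^2 = ¥28.
P = ¥318 exceeds min AVC = ¥28, so the firm stays open.
Solving P = MC: -192 - 56q + 6q^2 = 0 ⇒ q = -8/3 or 12. On the upward-sloping branch, q* = 12.
Check: AVC at q = 12 is ¥78 ≤ P, so revenue covers variable cost.
Profit = P·q − TC = 318·12 − 1462 = ¥2354.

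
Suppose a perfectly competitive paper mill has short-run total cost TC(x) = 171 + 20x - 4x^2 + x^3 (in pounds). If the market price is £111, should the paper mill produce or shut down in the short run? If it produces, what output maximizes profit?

Variable cost is VC = 20x - 4x^2 + x^3, so AVC = VC/x = 20 - 4x + x^2 and MC = dTC/dx = 20 - 8x + 3x^2.
AVC is minimized where dAVC/dx = -4 + 2x = 0, at x = 2; min AVC = 20 - 4·2 + 2^2 = £16.
P = £111 exceeds min AVC = £16, so the firm stays open.
Solving P = MC: -91 - 8x + 3x^2 = 0 ⇒ x = -13/3 or 7. On the upward-sloping branch, x* = 7.
Check: AVC at x = 7 is £41 ≤ P, so revenue covers variable cost.
Profit = P·x − TC = 111·7 − 458 = £319.

Produce at x = 7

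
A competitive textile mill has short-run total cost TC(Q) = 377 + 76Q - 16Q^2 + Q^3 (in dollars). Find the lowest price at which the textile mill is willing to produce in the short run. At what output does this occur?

The shutdown price is the minimum of AVC. VC = 76Q - 16Q^2 + Q^3, so AVC = 76 - 16Q + Q^2.
At the minimum of AVC, MC = AVC. MC = 76 - 32Q + 3Q^2; setting MC = AVC gives 2Q^2 - 16Q = 0, so Q = 8. min AVC = 12.
The firm shuts down for any P below $12.

$12 per unit, at Q = 8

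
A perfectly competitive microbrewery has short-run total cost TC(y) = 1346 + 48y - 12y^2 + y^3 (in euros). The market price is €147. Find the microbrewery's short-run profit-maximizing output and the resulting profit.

Profit = -€136 at y = 11

AVC = 48 - 12y + y^2 has its minimum €12 at y = 6; price €147 clears that bar, so the firm operates.
With MC = 48 - 24y + 3y^2, P = MC on the upward-sloping part at y* = 11.
TR = 147·11 = 1617. TC = 1346 + 407 = 1753. Profit = 1617 − 1753 = -€136.
That loss of €136 beats the €1346 the firm would lose by shutting down; producing recovers €1210 of fixed cost.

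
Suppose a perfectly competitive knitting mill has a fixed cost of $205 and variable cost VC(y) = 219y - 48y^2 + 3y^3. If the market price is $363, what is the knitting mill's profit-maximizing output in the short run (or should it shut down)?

Strip out fixed cost: VC = 219y - 48y^2 + 3y^3. Then AVC = 219 - 48y + 3y^2 and MC = 219 - 96y + 9y^2.
The AVC parabola has its vertex at y = 48/6 = 8, where AVC = 219 - 48·8 + 3·8^2 = $27.
Because $363 ≥ $27, revenue can cover variable cost; the firm operates.
Solving P = MC: -144 - 96y + 9y^2 = 0 ⇒ y = -4/3 or 12. On the upward-sloping branch, y* = 12.
Check: AVC at y = 12 is $75 ≤ P, so revenue covers variable cost.
Profit = P·y − TC = 363·12 − 1105 = $3251.

Produce at y = 12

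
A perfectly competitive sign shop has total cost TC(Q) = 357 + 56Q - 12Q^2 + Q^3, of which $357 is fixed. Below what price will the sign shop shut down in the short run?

$20 per unit

The firm shuts down when price falls below the minimum of average variable cost. AVC = VC/Q = 56 - 12Q + Q^2.
dAVC/dQ = -12 + 2Q = 0 gives Q = 6. min AVC = 56 - 12·6 + 6^2 = 20.
The firm shuts down for any P below $20.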